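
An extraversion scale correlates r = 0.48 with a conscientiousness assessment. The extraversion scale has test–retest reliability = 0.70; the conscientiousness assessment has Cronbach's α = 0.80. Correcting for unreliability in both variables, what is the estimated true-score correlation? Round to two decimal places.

r_true = r_obs / √(r_xx · r_yy) = 0.48 / √(0.70 × 0.80) = 0.48 / √0.5600 = 0.48 / 0.7483 ≈ 0.64.

0.64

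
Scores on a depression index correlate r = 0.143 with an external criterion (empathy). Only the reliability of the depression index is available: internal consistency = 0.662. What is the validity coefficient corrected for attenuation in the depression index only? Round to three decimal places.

0.176

Single correction: r_c = r_obs / √r_xx = 0.143 / √0.662 = 0.143 / 0.8136 ≈ 0.176.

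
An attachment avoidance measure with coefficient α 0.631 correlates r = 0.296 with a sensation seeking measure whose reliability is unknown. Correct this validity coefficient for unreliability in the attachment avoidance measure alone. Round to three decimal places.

0.373

Single correction: r_c = r_obs / √r_xx = 0.296 / √0.631 = 0.296 / 0.7944 ≈ 0.373.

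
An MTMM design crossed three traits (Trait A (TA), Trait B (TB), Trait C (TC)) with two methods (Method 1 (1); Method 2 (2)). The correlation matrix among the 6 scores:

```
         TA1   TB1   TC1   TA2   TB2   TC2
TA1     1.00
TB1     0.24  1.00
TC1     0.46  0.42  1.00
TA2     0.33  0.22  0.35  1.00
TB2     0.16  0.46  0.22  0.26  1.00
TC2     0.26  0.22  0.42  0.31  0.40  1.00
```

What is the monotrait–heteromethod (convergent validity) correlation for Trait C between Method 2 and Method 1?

Same trait (TC), different methods: r(TC2, TC1) = 0.42.

0.42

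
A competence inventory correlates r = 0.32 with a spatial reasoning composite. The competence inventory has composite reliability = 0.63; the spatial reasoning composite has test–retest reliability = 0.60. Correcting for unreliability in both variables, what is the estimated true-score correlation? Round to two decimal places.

r_true = r_obs / √(r_xx · r_yy) = 0.32 / √(0.63 × 0.60) = 0.32 / √0.3780 = 0.32 / 0.6148 ≈ 0.52.

0.52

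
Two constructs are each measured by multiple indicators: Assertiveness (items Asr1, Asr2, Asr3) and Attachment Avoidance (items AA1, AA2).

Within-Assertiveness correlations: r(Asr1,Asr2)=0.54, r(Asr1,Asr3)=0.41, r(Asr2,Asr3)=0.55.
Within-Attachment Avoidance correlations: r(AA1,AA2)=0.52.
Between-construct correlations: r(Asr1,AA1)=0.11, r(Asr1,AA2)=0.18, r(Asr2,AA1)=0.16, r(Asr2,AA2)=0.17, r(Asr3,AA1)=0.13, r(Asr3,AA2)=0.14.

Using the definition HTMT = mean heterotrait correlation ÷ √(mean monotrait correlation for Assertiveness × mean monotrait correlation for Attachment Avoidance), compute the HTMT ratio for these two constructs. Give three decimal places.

0.291

Between-construct mean = 0.89/6 = 0.1483.
Mean within-Asr = 1.50/3 = 0.5000; mean within-AA = 0.52/1 = 0.5200.
Geometric mean = √(0.5000 × 0.5200) = 0.5099.
HTMT = 0.1483 / 0.5099 = 0.291.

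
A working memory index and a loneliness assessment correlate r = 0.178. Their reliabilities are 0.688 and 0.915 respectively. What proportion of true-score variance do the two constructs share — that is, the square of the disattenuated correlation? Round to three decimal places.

0.050

Disattenuated r = 0.178 / √(0.688 × 0.915) = 0.178 / 0.7934 = 0.2244.
Shared true-score variance = 0.2244² = 0.0504 ≈ 0.050.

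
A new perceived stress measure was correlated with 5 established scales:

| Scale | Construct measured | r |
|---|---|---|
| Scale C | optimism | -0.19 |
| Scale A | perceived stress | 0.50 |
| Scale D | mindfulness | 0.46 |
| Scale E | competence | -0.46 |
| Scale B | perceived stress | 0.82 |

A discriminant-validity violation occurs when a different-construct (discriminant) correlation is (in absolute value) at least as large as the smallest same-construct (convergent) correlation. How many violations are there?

Convergent (same construct = perceived stress): Scale A, Scale B.
Smallest convergent = 0.50. Discriminant |r|: 0.19, 0.46, 0.46; count ≥ 0.50 → 0.

0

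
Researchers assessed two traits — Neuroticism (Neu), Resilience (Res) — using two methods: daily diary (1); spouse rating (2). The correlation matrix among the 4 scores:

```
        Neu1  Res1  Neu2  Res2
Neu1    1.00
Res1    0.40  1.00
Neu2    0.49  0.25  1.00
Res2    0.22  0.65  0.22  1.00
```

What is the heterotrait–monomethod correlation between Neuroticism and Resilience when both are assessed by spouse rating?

0.22

Different traits, same method: r(Neu2, Res2) = 0.22.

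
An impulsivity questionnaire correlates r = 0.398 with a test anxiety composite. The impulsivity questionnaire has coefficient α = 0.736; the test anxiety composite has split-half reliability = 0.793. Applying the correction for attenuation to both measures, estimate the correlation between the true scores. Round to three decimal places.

0.521

r_true = r_obs / √(r_xx · r_yy) = 0.398 / √(0.736 × 0.793) = 0.398 / √0.583648 = 0.398 / 0.7640 ≈ 0.521.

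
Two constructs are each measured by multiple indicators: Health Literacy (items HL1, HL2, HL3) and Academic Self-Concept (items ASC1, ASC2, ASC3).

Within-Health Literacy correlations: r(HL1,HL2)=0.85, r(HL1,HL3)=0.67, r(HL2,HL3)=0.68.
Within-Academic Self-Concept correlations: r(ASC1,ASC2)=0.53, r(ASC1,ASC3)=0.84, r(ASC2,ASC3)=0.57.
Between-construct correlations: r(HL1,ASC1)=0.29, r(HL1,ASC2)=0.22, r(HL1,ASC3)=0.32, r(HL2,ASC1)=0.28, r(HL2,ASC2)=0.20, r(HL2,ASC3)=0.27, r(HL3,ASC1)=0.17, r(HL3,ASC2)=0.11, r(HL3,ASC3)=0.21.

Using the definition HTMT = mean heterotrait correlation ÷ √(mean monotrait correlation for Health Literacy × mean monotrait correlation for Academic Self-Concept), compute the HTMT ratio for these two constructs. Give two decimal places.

Mean heterotrait r = 2.07/9 = 0.2300.
Mean within-HL = 2.20/3 = 0.7333; mean within-ASC = 1.94/3 = 0.6467.
Geometric mean = √(0.7333 × 0.6467) = 0.6886.
HTMT = 0.2300 / 0.6886 = 0.33.

0.33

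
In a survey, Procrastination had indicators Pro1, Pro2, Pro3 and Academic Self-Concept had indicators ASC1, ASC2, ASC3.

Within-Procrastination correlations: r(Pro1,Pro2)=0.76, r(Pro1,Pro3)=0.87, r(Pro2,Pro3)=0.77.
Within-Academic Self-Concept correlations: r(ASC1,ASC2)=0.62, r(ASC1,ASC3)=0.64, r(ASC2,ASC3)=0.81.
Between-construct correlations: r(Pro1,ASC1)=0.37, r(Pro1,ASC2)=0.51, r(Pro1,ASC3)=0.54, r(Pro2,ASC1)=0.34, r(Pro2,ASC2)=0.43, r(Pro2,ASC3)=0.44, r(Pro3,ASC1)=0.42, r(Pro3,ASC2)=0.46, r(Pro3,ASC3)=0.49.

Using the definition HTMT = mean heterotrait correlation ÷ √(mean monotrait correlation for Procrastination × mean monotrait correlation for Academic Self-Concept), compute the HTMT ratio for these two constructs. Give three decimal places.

Mean heterotrait r = 4.00/9 = 0.4444.
Mean within-Pro = 2.40/3 = 0.8000; mean within-ASC = 2.07/3 = 0.6900.
Geometric mean = √(0.8000 × 0.6900) = 0.7430.
HTMT = 0.4444 / 0.7430 = 0.598.

0.598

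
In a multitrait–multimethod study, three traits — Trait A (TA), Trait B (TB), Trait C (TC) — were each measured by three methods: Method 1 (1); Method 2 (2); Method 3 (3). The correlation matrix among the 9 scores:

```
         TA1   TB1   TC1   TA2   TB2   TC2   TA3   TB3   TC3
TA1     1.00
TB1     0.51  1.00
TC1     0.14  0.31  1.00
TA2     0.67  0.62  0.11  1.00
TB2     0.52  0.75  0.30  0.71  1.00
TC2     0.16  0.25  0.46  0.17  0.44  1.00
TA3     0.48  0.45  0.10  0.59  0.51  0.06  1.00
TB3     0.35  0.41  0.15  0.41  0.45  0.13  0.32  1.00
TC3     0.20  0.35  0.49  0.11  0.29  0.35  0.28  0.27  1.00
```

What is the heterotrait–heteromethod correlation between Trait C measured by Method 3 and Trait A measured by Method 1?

0.20

Different traits and methods: r(TC3, TA1) = 0.20.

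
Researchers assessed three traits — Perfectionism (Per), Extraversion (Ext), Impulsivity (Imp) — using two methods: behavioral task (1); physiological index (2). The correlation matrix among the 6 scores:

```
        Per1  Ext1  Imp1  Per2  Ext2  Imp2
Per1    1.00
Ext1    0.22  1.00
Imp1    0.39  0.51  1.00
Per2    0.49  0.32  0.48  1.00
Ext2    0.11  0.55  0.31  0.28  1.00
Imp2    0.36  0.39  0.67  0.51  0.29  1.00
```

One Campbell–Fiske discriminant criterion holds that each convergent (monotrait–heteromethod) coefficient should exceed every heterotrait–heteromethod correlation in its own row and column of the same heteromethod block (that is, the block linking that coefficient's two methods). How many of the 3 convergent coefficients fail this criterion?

Each convergent coefficient versus the relevant comparison correlations:
Per (methods 1·2): 0.49 vs {0.11, 0.32, 0.36, 0.48} → pass.
Ext (methods 1·2): 0.55 vs {0.32, 0.11, 0.39, 0.31} → pass.
Imp (methods 1·2): 0.67 vs {0.48, 0.36, 0.31, 0.39} → pass.
0 of 3 fail.

0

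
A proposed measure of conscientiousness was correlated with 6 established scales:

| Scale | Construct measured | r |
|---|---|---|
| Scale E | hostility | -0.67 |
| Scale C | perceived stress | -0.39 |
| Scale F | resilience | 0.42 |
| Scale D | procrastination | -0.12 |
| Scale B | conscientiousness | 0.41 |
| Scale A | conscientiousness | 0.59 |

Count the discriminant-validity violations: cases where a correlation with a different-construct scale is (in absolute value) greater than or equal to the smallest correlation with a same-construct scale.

2

Convergent (same construct = conscientiousness): Scale B, Scale A.
Smallest convergent = 0.41. Discriminant |r|: 0.67, 0.39, 0.42, 0.12; count ≥ 0.41 → 2.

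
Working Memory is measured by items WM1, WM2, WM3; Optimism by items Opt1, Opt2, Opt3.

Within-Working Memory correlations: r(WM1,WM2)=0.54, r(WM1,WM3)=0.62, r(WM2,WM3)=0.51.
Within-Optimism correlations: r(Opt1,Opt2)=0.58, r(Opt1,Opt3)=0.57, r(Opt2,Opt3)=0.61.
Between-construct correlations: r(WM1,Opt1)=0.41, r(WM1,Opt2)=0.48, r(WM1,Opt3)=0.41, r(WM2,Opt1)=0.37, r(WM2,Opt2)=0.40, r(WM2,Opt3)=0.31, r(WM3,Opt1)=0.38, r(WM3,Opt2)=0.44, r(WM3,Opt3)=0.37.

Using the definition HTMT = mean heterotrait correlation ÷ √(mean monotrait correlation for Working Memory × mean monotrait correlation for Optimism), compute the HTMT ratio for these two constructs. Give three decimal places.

0.694

Mean between = 3.57/9 = 0.3967.
Mean within-WM = 1.67/3 = 0.5567; mean within-Opt = 1.76/3 = 0.5867.
Geometric mean = √(0.5567 × 0.5867) = 0.5715.
HTMT = 0.3967 / 0.5715 = 0.694.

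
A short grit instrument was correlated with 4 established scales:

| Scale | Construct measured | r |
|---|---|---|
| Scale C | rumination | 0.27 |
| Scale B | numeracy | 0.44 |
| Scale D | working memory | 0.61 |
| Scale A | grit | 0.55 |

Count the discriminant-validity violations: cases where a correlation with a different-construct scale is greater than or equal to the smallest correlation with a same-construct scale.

1

Convergent (same construct = grit): Scale A.
Smallest convergent = 0.55. Discriminant values: 0.27, 0.44, 0.61; count ≥ 0.55 → 1.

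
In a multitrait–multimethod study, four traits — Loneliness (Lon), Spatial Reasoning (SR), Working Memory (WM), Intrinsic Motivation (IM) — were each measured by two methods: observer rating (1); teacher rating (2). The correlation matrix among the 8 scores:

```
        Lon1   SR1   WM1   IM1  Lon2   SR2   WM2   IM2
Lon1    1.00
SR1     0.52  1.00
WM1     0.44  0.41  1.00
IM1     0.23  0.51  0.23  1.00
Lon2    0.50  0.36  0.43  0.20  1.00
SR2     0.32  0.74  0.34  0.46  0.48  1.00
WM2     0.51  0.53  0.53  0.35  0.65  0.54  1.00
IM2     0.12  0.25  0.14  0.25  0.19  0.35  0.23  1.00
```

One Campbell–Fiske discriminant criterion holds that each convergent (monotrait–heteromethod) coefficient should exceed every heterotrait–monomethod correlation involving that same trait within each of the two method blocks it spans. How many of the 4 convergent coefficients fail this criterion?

3

Each convergent coefficient versus the relevant comparison correlations:
Lon (methods 1·2): 0.50 vs {0.52, 0.48, 0.44, 0.65, 0.23, 0.19} → fail.
SR (methods 1·2): 0.74 vs {0.52, 0.48, 0.41, 0.54, 0.51, 0.35} → pass.
WM (methods 1·2): 0.53 vs {0.44, 0.65, 0.41, 0.54, 0.23, 0.23} → fail.
IM (methods 1·2): 0.25 vs {0.23, 0.19, 0.51, 0.35, 0.23, 0.23} → fail.
3 of 4 fail.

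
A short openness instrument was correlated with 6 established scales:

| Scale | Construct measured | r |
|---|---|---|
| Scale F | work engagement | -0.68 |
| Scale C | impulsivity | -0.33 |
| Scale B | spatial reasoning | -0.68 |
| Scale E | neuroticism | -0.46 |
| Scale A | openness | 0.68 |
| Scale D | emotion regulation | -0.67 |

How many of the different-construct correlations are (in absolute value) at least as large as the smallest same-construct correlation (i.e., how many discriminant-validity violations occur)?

2

Convergent (same construct = openness): Scale A.
Smallest convergent = 0.68. Discriminant |r|: 0.68, 0.33, 0.68, 0.46, 0.67; count ≥ 0.68 → 2.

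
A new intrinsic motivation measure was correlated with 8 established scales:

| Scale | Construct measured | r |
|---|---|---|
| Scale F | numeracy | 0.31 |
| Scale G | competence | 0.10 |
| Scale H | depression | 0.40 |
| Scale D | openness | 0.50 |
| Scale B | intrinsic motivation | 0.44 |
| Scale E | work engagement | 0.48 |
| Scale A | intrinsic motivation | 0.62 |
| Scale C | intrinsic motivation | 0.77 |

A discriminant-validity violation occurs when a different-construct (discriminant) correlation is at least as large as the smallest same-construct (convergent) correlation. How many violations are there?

Convergent (same construct = intrinsic motivation): Scale B, Scale A, Scale C.
Smallest convergent = 0.44. Discriminant values: 0.31, 0.10, 0.40, 0.50, 0.48; count ≥ 0.44 → 2.

2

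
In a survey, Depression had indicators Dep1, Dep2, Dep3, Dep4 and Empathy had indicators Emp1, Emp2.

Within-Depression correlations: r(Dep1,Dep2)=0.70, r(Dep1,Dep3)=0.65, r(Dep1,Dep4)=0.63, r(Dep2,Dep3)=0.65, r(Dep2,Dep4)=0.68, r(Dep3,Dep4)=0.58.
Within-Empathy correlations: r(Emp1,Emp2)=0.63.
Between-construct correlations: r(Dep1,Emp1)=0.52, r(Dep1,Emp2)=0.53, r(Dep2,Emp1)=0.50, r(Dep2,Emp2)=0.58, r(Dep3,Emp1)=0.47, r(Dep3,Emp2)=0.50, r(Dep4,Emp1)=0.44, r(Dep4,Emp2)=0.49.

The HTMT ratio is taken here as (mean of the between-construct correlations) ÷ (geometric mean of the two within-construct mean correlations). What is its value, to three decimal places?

0.788

Mean between = 4.03/8 = 0.5038.
Mean within-Dep = 3.89/6 = 0.6483; mean within-Emp = 0.63/1 = 0.6300.
Geometric mean = √(0.6483 × 0.6300) = 0.6391.
HTMT = 0.5038 / 0.6391 = 0.788.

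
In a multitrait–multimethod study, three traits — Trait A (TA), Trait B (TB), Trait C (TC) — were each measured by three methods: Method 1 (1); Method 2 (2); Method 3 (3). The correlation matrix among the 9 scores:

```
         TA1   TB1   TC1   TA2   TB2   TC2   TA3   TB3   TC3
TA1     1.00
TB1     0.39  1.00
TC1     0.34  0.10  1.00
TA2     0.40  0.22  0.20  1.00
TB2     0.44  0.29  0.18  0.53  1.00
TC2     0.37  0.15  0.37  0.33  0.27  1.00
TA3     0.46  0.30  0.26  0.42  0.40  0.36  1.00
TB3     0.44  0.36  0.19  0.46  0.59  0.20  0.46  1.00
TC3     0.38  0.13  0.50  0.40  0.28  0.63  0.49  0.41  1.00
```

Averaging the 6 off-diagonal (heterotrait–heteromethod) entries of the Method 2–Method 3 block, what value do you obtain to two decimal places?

0.35

HTHM values (method 2 × method 3): 0.46, 0.40, 0.40, 0.28, 0.36, 0.20; mean = 2.10/6 = 0.35.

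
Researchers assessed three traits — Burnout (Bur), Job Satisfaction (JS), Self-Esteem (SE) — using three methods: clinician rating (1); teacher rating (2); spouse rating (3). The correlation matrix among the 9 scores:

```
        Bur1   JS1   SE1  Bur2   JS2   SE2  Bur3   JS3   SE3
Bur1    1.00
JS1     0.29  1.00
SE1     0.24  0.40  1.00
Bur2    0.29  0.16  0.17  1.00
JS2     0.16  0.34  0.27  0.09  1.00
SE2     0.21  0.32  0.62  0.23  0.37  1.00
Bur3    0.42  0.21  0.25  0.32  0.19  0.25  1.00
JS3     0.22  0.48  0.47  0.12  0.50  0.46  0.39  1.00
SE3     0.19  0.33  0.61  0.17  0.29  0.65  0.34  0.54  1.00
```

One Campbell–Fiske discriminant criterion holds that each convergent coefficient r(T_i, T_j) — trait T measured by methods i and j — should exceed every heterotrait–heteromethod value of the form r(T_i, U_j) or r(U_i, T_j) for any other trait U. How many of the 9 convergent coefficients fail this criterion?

0

Each convergent coefficient versus the relevant comparison correlations:
Bur (methods 1·2): 0.29 vs {0.16, 0.16, 0.21, 0.17} → pass.
Bur (methods 1·3): 0.42 vs {0.22, 0.21, 0.19, 0.25} → pass.
Bur (methods 2·3): 0.32 vs {0.12, 0.19, 0.17, 0.25} → pass.
JS (methods 1·2): 0.34 vs {0.16, 0.16, 0.32, 0.27} → pass.
JS (methods 1·3): 0.48 vs {0.21, 0.22, 0.33, 0.47} → pass.
JS (methods 2·3): 0.50 vs {0.19, 0.12, 0.29, 0.46} → pass.
SE (methods 1·2): 0.62 vs {0.17, 0.21, 0.27, 0.32} → pass.
SE (methods 1·3): 0.61 vs {0.25, 0.19, 0.47, 0.33} → pass.
SE (methods 2·3): 0.65 vs {0.25, 0.17, 0.46, 0.29} → pass.
0 of 9 fail.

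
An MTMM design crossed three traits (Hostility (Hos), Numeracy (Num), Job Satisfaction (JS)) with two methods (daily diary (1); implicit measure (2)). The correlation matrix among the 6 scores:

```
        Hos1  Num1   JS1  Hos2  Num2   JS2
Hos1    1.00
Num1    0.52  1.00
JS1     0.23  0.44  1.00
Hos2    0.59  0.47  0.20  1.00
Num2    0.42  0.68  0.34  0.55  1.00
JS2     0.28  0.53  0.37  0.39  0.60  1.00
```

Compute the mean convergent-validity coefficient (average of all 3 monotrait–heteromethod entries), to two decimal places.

Convergent values: 0.59, 0.68, 0.37; mean = 1.64/3 = 0.55.

0.55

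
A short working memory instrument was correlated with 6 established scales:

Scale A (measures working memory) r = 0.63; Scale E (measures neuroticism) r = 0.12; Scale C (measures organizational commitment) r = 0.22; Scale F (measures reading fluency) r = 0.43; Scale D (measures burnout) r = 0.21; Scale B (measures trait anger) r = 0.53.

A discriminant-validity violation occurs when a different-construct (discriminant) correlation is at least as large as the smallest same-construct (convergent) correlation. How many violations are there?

0

Convergent (same construct = working memory): Scale A.
Smallest convergent = 0.63. Discriminant values: 0.12, 0.22, 0.43, 0.21, 0.53; count ≥ 0.63 → 0.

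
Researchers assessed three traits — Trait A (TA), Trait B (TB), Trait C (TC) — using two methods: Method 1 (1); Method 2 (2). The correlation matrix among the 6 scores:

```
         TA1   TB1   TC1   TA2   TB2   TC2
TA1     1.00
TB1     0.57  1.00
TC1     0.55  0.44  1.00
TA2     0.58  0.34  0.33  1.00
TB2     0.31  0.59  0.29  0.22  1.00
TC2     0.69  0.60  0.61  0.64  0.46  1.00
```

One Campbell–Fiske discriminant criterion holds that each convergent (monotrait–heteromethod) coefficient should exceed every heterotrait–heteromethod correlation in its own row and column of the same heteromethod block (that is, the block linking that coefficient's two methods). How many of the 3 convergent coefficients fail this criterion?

Checking each validity diagonal entry against its comparison values:
TA (methods 1·2): 0.58 vs {0.31, 0.34, 0.69, 0.33} → fail.
TB (methods 1·2): 0.59 vs {0.34, 0.31, 0.60, 0.29} → fail.
TC (methods 1·2): 0.61 vs {0.33, 0.69, 0.29, 0.60} → fail.
3 of 3 fail.

3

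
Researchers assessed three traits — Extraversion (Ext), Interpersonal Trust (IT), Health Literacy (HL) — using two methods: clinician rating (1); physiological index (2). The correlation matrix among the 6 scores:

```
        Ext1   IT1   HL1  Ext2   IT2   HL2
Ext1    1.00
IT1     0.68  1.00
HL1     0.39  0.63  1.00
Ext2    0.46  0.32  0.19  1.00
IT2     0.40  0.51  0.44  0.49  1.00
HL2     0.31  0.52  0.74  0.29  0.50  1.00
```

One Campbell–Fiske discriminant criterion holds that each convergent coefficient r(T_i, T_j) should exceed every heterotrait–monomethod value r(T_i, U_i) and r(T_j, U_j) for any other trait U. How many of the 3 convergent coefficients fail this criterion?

Convergent coefficients and their comparison sets:
Ext (methods 1·2): 0.46 vs {0.68, 0.49, 0.39, 0.29} → fail.
IT (methods 1·2): 0.51 vs {0.68, 0.49, 0.63, 0.50} → fail.
HL (methods 1·2): 0.74 vs {0.39, 0.29, 0.63, 0.50} → pass.
2 of 3 fail.

2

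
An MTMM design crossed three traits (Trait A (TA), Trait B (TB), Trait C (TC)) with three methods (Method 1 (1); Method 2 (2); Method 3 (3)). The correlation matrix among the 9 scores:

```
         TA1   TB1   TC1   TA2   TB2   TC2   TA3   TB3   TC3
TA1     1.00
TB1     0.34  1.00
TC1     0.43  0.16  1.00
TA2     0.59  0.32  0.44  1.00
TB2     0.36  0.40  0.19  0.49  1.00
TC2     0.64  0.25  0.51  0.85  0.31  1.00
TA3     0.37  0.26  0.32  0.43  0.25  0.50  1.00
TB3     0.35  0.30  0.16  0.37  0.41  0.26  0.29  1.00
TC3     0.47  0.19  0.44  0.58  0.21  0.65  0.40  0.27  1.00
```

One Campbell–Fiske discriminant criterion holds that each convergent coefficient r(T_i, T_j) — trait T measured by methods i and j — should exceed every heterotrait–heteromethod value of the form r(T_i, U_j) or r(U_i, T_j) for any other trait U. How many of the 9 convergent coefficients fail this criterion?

Convergent coefficients and their comparison sets:
TA (methods 1·2): 0.59 vs {0.36, 0.32, 0.64, 0.44} → fail.
TA (methods 1·3): 0.37 vs {0.35, 0.26, 0.47, 0.32} → fail.
TA (methods 2·3): 0.43 vs {0.37, 0.25, 0.58, 0.50} → fail.
TB (methods 1·2): 0.40 vs {0.32, 0.36, 0.25, 0.19} → pass.
TB (methods 1·3): 0.30 vs {0.26, 0.35, 0.19, 0.16} → fail.
TB (methods 2·3): 0.41 vs {0.25, 0.37, 0.21, 0.26} → pass.
TC (methods 1·2): 0.51 vs {0.44, 0.64, 0.19, 0.25} → fail.
TC (methods 1·3): 0.44 vs {0.32, 0.47, 0.16, 0.19} → fail.
TC (methods 2·3): 0.65 vs {0.50, 0.58, 0.26, 0.21} → pass.
6 of 9 fail.

6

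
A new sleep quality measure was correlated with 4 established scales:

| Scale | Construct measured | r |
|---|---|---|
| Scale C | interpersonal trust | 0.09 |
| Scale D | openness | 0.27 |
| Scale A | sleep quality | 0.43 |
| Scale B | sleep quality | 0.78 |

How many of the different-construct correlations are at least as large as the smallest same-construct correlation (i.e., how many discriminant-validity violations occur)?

0

Convergent (same construct = sleep quality): Scale A, Scale B.
Smallest convergent = 0.43. Discriminant values: 0.09, 0.27; count ≥ 0.43 → 0.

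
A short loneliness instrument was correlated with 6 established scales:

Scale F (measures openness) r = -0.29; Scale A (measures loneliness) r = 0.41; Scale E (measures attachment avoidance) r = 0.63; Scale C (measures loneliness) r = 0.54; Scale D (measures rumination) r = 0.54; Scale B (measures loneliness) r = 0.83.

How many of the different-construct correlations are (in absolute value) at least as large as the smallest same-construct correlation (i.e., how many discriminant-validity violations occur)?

Convergent (same construct = loneliness): Scale A, Scale C, Scale B.
Smallest convergent = 0.41. Discriminant |r|: 0.29, 0.63, 0.54; count ≥ 0.41 → 2.

2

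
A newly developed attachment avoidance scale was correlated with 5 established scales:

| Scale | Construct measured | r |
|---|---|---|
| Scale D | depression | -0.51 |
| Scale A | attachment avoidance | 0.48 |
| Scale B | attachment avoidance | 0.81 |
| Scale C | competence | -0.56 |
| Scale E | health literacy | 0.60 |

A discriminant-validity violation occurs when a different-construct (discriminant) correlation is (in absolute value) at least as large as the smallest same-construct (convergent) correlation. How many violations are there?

3

Convergent (same construct = attachment avoidance): Scale A, Scale B.
Smallest convergent = 0.48. Discriminant |r|: 0.51, 0.56, 0.60; count ≥ 0.48 → 3.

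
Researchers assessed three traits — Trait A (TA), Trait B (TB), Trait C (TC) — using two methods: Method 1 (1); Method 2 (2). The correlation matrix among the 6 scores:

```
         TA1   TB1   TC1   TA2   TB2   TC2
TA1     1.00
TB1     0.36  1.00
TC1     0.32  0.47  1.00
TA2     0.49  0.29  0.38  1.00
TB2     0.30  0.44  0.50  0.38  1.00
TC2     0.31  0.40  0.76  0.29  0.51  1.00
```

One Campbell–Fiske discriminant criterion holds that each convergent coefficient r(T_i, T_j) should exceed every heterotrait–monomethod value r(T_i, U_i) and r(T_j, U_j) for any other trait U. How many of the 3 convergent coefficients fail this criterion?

1

Each convergent coefficient versus the relevant comparison correlations:
TA (methods 1·2): 0.49 vs {0.36, 0.38, 0.32, 0.29} → pass.
TB (methods 1·2): 0.44 vs {0.36, 0.38, 0.47, 0.51} → fail.
TC (methods 1·2): 0.76 vs {0.32, 0.29, 0.47, 0.51} → pass.
1 of 3 fail.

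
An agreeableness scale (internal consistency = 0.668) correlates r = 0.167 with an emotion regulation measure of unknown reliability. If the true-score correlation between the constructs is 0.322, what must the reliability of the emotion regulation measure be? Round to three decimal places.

r_true = r_obs / √(r_xx · r_yy) ⇒ 0.322 = 0.167 / √(0.668 · r_yy).
√(0.668 · r_yy) = 0.167 / 0.322 = 0.5186; 0.668 · r_yy = 0.2689; r_yy = 0.2689 / 0.668 ≈ 0.403.

0.403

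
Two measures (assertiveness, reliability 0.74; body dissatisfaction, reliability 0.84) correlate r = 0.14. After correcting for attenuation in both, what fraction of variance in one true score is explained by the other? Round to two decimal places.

Disattenuated r = 0.14 / √(0.74 × 0.84) = 0.14 / 0.7884 = 0.1776.
Shared true-score variance = 0.1776² = 0.0315 ≈ 0.03.

0.03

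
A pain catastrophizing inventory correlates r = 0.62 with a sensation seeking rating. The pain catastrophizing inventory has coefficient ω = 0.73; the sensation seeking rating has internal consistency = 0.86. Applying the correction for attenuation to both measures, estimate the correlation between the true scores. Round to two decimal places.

r_true = r_obs / √(r_xx · r_yy) = 0.62 / √(0.73 × 0.86) = 0.62 / √0.6278 = 0.62 / 0.7923 ≈ 0.78.

0.78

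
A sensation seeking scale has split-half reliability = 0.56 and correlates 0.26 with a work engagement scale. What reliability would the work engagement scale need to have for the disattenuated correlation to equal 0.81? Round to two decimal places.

0.18

r_true = r_obs / √(r_xx · r_yy) ⇒ 0.81 = 0.26 / √(0.56 · r_yy).
√(0.56 · r_yy) = 0.26 / 0.81 = 0.3210; 0.56 · r_yy = 0.1030; r_yy = 0.1030 / 0.56 ≈ 0.18.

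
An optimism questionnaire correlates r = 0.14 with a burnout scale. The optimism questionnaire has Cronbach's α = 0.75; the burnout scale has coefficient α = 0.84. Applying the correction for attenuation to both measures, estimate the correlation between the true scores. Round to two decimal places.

0.18

r_true = r_obs / √(r_xx · r_yy) = 0.14 / √(0.75 × 0.84) = 0.14 / √0.6300 = 0.14 / 0.7937 ≈ 0.18.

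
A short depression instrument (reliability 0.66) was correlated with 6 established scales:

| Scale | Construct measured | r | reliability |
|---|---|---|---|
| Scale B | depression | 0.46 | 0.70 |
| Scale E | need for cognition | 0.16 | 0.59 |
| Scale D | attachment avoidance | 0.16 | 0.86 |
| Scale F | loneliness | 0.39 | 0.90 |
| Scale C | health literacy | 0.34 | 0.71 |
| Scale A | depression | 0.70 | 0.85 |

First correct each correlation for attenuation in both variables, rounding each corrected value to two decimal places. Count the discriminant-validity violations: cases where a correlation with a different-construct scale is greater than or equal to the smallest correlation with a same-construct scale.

0

Disattenuated r (r / √(r_scale · r_new)):
  Scale B (conv): 0.46 / √(0.70·0.66) = 0.68
  Scale E (disc): 0.16 / √(0.59·0.66) = 0.26
  Scale D (disc): 0.16 / √(0.86·0.66) = 0.21
  Scale F (disc): 0.39 / √(0.90·0.66) = 0.51
  Scale C (disc): 0.34 / √(0.71·0.66) = 0.50
  Scale A (conv): 0.70 / √(0.85·0.66) = 0.93
Smallest convergent = 0.68. Discriminant values: 0.26, 0.21, 0.51, 0.50; count ≥ 0.68 → 0.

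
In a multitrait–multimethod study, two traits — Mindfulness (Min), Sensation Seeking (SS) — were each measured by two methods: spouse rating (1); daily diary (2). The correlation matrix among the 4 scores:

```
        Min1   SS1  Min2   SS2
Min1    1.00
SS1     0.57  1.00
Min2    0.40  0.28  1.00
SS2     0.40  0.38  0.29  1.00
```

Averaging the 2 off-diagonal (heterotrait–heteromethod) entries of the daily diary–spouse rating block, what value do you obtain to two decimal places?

HTHM values (method 2 × method 1): 0.28, 0.40; mean = 0.68/2 = 0.34.

0.34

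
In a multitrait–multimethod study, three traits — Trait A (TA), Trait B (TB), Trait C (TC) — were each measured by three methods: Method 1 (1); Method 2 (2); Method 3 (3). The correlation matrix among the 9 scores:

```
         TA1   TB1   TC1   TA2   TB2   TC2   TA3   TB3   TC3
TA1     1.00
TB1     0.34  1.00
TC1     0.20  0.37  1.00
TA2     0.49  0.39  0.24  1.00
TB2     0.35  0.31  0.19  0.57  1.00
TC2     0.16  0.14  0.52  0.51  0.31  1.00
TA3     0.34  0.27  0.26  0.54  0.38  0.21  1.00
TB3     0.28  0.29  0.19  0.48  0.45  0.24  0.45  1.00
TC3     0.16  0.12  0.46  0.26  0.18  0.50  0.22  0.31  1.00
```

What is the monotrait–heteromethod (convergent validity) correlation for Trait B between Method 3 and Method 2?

0.45

Same trait (TB), different methods: r(TB3, TB2) = 0.45.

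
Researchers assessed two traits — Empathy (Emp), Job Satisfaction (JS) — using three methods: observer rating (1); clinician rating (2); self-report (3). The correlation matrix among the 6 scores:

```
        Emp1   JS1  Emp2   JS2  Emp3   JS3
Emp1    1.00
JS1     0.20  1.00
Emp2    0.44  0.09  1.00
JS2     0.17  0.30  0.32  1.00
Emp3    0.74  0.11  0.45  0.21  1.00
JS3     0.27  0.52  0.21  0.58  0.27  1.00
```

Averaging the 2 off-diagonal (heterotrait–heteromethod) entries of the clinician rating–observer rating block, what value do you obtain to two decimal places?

0.13

HTHM values (method 2 × method 1): 0.09, 0.17; mean = 0.26/2 = 0.13.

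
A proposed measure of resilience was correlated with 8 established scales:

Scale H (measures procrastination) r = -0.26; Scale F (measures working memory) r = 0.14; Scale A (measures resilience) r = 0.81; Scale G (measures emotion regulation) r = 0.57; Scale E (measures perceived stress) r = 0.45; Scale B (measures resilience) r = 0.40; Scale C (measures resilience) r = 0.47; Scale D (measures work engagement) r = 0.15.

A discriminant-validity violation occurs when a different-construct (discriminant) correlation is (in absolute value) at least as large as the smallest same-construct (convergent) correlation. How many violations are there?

2

Convergent (same construct = resilience): Scale A, Scale B, Scale C.
Smallest convergent = 0.40. Discriminant |r|: 0.26, 0.14, 0.57, 0.45, 0.15; count ≥ 0.40 → 2.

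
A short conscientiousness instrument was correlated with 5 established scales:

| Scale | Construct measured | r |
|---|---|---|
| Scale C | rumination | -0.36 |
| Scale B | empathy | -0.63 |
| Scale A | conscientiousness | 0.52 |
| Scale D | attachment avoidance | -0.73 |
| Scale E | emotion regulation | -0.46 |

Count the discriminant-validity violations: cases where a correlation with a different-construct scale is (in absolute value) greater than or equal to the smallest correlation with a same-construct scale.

Convergent (same construct = conscientiousness): Scale A.
Smallest convergent = 0.52. Discriminant |r|: 0.36, 0.63, 0.73, 0.46; count ≥ 0.52 → 2.

2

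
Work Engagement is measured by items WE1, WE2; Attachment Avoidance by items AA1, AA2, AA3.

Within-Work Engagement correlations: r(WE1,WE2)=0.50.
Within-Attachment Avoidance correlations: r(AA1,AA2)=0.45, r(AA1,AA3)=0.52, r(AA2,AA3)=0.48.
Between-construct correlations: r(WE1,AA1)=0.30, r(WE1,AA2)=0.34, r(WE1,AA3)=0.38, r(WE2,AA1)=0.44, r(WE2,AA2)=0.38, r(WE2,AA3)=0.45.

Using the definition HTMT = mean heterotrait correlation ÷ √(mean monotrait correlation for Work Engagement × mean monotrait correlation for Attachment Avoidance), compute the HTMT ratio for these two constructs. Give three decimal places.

Mean heterotrait r = 2.29/6 = 0.3817.
Mean within-WE = 0.50/1 = 0.5000; mean within-AA = 1.45/3 = 0.4833.
Geometric mean = √(0.5000 × 0.4833) = 0.4916.
HTMT = 0.3817 / 0.4916 = 0.776.

0.776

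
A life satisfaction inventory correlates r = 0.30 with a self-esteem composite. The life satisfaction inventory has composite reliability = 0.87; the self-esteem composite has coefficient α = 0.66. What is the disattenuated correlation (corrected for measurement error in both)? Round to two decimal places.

0.40

r_true = r_obs / √(r_xx · r_yy) = 0.30 / √(0.87 × 0.66) = 0.30 / √0.5742 = 0.30 / 0.7578 ≈ 0.40.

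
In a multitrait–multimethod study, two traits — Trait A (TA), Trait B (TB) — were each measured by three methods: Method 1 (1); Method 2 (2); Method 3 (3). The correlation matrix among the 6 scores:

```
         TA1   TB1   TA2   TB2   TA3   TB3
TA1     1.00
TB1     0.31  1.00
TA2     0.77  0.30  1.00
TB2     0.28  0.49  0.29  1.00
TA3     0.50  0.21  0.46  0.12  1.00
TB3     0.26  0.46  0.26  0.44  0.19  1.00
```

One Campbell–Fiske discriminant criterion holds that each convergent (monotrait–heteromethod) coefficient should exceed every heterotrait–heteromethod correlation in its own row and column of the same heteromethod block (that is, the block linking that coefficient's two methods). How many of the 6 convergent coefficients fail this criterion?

Convergent coefficients and their comparison sets:
TA (methods 1·2): 0.77 vs {0.28, 0.30} → pass.
TA (methods 1·3): 0.50 vs {0.26, 0.21} → pass.
TA (methods 2·3): 0.46 vs {0.26, 0.12} → pass.
TB (methods 1·2): 0.49 vs {0.30, 0.28} → pass.
TB (methods 1·3): 0.46 vs {0.21, 0.26} → pass.
TB (methods 2·3): 0.44 vs {0.12, 0.26} → pass.
0 of 6 fail.

0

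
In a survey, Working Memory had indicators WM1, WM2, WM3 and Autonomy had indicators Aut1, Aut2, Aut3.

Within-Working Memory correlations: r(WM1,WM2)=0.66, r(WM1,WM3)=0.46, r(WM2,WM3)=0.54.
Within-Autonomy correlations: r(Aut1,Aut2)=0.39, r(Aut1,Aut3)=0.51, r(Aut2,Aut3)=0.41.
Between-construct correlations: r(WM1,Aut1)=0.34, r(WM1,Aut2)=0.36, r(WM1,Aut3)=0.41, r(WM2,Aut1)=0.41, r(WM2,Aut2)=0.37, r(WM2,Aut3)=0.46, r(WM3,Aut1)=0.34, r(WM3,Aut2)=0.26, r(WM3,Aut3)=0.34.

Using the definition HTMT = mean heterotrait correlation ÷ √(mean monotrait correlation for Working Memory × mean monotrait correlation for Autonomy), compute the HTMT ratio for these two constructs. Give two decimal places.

0.74

Between-construct mean = 3.29/9 = 0.3656.
Mean within-WM = 1.66/3 = 0.5533; mean within-Aut = 1.31/3 = 0.4367.
Geometric mean = √(0.5533 × 0.4367) = 0.4916.
HTMT = 0.3656 / 0.4916 = 0.74.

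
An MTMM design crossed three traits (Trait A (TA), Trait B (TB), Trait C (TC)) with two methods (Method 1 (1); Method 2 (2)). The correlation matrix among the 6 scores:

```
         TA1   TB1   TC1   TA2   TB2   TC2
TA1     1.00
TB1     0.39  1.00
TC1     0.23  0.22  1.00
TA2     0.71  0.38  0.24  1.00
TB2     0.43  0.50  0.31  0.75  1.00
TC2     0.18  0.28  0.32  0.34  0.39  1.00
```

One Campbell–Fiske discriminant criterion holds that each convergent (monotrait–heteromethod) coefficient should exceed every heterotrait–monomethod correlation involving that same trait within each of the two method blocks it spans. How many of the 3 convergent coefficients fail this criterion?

Checking each validity diagonal entry against its comparison values:
TA (methods 1·2): 0.71 vs {0.39, 0.75, 0.23, 0.34} → fail.
TB (methods 1·2): 0.50 vs {0.39, 0.75, 0.22, 0.39} → fail.
TC (methods 1·2): 0.32 vs {0.23, 0.34, 0.22, 0.39} → fail.
3 of 3 fail.

3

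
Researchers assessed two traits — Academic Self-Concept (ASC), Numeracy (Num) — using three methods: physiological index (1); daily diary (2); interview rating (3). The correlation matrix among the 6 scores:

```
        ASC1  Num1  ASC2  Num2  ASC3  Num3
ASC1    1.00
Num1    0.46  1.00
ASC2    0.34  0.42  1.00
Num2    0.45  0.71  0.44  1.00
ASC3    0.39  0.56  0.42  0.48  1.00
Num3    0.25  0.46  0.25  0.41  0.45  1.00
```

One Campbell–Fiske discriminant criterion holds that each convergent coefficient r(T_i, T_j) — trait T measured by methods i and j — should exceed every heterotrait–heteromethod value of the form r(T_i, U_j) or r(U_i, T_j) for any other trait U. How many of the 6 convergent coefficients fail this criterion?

Checking each validity diagonal entry against its comparison values:
ASC (methods 1·2): 0.34 vs {0.45, 0.42} → fail.
ASC (methods 1·3): 0.39 vs {0.25, 0.56} → fail.
ASC (methods 2·3): 0.42 vs {0.25, 0.48} → fail.
Num (methods 1·2): 0.71 vs {0.42, 0.45} → pass.
Num (methods 1·3): 0.46 vs {0.56, 0.25} → fail.
Num (methods 2·3): 0.41 vs {0.48, 0.25} → fail.
5 of 6 fail.

5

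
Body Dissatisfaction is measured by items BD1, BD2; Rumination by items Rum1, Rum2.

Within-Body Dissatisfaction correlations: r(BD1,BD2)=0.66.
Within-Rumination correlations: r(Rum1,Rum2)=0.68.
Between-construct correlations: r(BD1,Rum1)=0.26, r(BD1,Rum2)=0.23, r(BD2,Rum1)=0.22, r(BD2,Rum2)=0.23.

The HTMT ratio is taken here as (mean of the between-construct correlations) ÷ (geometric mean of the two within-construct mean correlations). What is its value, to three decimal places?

0.351

Mean heterotrait r = 0.94/4 = 0.2350.
Mean within-BD = 0.66/1 = 0.6600; mean within-Rum = 0.68/1 = 0.6800.
Geometric mean = √(0.6600 × 0.6800) = 0.6699.
HTMT = 0.2350 / 0.6699 = 0.351.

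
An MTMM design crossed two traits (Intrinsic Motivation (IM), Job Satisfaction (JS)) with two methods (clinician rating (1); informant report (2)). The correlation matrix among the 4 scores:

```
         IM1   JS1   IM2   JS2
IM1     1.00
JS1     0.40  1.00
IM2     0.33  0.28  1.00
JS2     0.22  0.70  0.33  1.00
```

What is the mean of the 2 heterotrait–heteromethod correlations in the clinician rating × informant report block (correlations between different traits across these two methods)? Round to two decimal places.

0.25

HTHM values (method 1 × method 2): 0.22, 0.28; mean = 0.50/2 = 0.25.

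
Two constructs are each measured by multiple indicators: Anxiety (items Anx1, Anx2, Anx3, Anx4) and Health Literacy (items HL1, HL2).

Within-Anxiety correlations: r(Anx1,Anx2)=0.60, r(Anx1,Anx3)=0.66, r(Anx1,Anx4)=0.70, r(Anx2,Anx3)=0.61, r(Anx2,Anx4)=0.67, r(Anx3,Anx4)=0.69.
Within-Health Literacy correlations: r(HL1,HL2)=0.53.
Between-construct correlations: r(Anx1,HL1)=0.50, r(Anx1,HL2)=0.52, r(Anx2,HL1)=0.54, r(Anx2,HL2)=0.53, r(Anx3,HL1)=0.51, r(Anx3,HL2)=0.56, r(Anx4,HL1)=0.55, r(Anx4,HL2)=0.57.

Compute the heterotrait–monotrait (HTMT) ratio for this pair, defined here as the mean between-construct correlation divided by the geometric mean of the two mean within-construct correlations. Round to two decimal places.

Mean between = 4.28/8 = 0.5350.
Mean within-Anx = 3.93/6 = 0.6550; mean within-HL = 0.53/1 = 0.5300.
Geometric mean = √(0.6550 × 0.5300) = 0.5892.
HTMT = 0.5350 / 0.5892 = 0.91.

0.91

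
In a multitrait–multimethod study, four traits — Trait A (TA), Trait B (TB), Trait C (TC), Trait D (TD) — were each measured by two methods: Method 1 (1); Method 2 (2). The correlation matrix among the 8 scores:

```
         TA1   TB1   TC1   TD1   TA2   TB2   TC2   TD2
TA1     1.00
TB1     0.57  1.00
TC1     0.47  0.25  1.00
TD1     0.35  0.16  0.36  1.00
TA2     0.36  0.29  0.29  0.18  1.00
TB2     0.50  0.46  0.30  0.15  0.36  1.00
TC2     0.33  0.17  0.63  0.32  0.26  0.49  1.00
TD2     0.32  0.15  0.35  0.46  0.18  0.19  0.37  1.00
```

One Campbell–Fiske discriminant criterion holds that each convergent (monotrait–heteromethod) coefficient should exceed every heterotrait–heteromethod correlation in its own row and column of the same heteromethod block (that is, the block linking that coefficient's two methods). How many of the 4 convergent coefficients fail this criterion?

Convergent coefficients and their comparison sets:
TA (methods 1·2): 0.36 vs {0.50, 0.29, 0.33, 0.29, 0.32, 0.18} → fail.
TB (methods 1·2): 0.46 vs {0.29, 0.50, 0.17, 0.30, 0.15, 0.15} → fail.
TC (methods 1·2): 0.63 vs {0.29, 0.33, 0.30, 0.17, 0.35, 0.32} → pass.
TD (methods 1·2): 0.46 vs {0.18, 0.32, 0.15, 0.15, 0.32, 0.35} → pass.
2 of 4 fail.

2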